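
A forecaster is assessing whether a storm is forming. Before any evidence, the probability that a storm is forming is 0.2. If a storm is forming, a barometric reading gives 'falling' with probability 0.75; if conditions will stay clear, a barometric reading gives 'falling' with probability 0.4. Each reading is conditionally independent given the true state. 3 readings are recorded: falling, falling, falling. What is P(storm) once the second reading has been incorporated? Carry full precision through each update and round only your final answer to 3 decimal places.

After 'falling': P(storm) = 0.75·0.2000 / (0.75·0.2000 + 0.4·0.8000) ≈ 0.3191
After 'falling': P(storm) = 0.75·0.3191 / (0.75·0.3191 + 0.4·0.6809) ≈ 0.4678

0.468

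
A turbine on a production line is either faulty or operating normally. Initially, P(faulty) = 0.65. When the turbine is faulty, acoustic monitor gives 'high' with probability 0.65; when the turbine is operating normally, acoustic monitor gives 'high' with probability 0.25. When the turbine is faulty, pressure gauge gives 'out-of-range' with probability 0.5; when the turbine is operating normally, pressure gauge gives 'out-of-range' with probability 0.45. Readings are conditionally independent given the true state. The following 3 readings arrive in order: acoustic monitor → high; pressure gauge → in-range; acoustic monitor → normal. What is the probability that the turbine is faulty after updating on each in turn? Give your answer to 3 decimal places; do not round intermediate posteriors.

After acoustic monitor='high': P(faulty) = 0.65·0.6500 / (0.65·0.6500 + 0.25·0.3500) ≈ 0.8284
After pressure gauge='in-range': P(faulty) = 0.5·0.8284 / (0.5·0.8284 + 0.55·0.1716) ≈ 0.8145
After acoustic monitor='normal': P(faulty) = 0.35·0.8145 / (0.35·0.8145 + 0.75·0.1855) ≈ 0.6720

0.672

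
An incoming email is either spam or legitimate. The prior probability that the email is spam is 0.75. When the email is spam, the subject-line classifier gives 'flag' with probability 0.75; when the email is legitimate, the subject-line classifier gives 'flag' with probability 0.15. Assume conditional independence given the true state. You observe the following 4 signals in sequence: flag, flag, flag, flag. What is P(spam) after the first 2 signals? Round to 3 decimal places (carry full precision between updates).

0.987

After 'flag': P(spam) = 0.75·0.7500 / (0.75·0.7500 + 0.15·0.2500) ≈ 0.9375
After 'flag': P(spam) = 0.75·0.9375 / (0.75·0.9375 + 0.15·0.0625) ≈ 0.9868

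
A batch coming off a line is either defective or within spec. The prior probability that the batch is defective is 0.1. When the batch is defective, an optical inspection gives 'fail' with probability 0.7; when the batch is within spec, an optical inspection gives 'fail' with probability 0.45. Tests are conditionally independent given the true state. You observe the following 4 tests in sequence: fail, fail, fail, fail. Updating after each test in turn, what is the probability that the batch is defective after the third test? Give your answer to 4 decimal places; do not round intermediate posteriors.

After 'fail': P(defective) = 0.7·0.1000 / (0.7·0.1000 + 0.45·0.9000) ≈ 0.1474
After 'fail': P(defective) = 0.7·0.1474 / (0.7·0.1474 + 0.45·0.8526) ≈ 0.2119
After 'fail': P(defective) = 0.7·0.2119 / (0.7·0.2119 + 0.45·0.7881) ≈ 0.2949

0.2949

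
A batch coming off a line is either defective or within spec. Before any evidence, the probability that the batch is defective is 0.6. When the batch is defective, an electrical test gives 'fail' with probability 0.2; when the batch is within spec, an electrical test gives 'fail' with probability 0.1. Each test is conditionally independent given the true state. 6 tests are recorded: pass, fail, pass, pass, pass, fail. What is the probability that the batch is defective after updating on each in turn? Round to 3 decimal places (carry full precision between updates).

0.789

After 'pass': P(defective) = 0.8·0.6000 / (0.8·0.6000 + 0.9·0.4000) ≈ 0.5714
After 'fail': P(defective) = 0.2·0.5714 / (0.2·0.5714 + 0.1·0.4286) ≈ 0.7273
After 'pass': P(defective) = 0.8·0.7273 / (0.8·0.7273 + 0.9·0.2727) ≈ 0.7033
After 'pass': P(defective) = 0.8·0.7033 / (0.8·0.7033 + 0.9·0.2967) ≈ 0.6781
After 'pass': P(defective) = 0.8·0.6781 / (0.8·0.6781 + 0.9·0.3219) ≈ 0.6519
After 'fail': P(defective) = 0.2·0.6519 / (0.2·0.6519 + 0.1·0.3481) ≈ 0.7893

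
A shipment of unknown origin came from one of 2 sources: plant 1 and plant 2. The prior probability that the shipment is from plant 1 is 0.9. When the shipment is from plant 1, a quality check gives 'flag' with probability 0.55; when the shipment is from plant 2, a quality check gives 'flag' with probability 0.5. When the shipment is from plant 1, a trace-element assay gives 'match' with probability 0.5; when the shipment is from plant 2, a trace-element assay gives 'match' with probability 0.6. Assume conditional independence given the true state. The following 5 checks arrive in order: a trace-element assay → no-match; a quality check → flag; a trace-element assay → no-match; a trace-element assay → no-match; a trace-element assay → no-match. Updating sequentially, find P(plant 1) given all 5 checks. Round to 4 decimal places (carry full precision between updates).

0.9603

Each posterior becomes the prior for the next update.
After a trace-element assay='no-match': P(plant 1) = 0.5·0.9000 / (0.5·0.9000 + 0.4·0.1000) ≈ 0.9184
After a quality check='flag': P(plant 1) = 0.55·0.9184 / (0.55·0.9184 + 0.5·0.0816) ≈ 0.9252
After a trace-element assay='no-match': P(plant 1) = 0.5·0.9252 / (0.5·0.9252 + 0.4·0.0748) ≈ 0.9393
After a trace-element assay='no-match': P(plant 1) = 0.5·0.9393 / (0.5·0.9393 + 0.4·0.0607) ≈ 0.9508
After a trace-element assay='no-match': P(plant 1) = 0.5·0.9508 / (0.5·0.9508 + 0.4·0.0492) ≈ 0.9603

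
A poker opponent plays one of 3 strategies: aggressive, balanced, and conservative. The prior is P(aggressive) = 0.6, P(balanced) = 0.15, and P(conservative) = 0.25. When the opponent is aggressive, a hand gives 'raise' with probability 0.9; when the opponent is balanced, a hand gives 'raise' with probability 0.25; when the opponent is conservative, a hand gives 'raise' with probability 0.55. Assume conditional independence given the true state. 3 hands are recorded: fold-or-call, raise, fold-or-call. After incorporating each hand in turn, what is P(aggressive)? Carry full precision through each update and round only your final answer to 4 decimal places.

After 'fold-or-call': normaliser = 0.1·0.6000 + 0.75·0.1500 + 0.45·0.2500; P(aggressive) ≈ 0.2105, P(balanced) ≈ 0.3947, P(conservative) ≈ 0.3947
After 'raise': normaliser = 0.9·0.2105 + 0.25·0.3947 + 0.55·0.3947; P(aggressive) ≈ 0.3750, P(balanced) ≈ 0.1953, P(conservative) ≈ 0.4297
After 'fold-or-call': normaliser = 0.1·0.3750 + 0.75·0.1953 + 0.45·0.4297; P(aggressive) ≈ 0.0994, P(balanced) ≈ 0.3882, P(conservative) ≈ 0.5124

0.0994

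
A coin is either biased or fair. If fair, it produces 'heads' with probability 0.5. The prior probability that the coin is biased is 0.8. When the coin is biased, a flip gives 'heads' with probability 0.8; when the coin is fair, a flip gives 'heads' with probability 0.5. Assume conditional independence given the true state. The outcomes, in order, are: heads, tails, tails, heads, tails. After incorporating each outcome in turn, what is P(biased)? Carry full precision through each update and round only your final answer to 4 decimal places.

0.3959

After 'heads': P(biased) = 0.8·0.8000 / (0.8·0.8000 + 0.5·0.2000) ≈ 0.8649
After 'tails': P(biased) = 0.2·0.8649 / (0.2·0.8649 + 0.5·0.1351) ≈ 0.7191
After 'tails': P(biased) = 0.2·0.7191 / (0.2·0.7191 + 0.5·0.2809) ≈ 0.5059
After 'heads': P(biased) = 0.8·0.5059 / (0.8·0.5059 + 0.5·0.4941) ≈ 0.6210
After 'tails': P(biased) = 0.2·0.6210 / (0.2·0.6210 + 0.5·0.3790) ≈ 0.3959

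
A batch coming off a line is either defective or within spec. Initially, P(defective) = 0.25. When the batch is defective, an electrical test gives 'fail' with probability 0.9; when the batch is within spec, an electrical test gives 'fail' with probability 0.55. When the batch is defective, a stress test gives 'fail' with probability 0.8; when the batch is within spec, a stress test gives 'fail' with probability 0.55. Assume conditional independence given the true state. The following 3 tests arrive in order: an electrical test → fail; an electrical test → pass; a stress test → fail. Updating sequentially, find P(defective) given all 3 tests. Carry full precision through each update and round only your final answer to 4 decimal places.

After an electrical test='fail': P(defective) = 0.9·0.2500 / (0.9·0.2500 + 0.55·0.7500) ≈ 0.3529
After an electrical test='pass': P(defective) = 0.1·0.3529 / (0.1·0.3529 + 0.45·0.6471) ≈ 0.1081
After a stress test='fail': P(defective) = 0.8·0.1081 / (0.8·0.1081 + 0.55·0.8919) ≈ 0.1499

0.1499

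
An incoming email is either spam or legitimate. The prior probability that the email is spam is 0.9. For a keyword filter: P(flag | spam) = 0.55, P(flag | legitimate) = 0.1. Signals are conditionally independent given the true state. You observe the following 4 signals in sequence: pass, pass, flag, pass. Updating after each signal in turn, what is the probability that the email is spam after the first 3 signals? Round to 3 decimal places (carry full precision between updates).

0.925

After 'pass': P(spam) = 0.45·0.9000 / (0.45·0.9000 + 0.9·0.1000) ≈ 0.8182
After 'pass': P(spam) = 0.45·0.8182 / (0.45·0.8182 + 0.9·0.1818) ≈ 0.6923
After 'flag': P(spam) = 0.55·0.6923 / (0.55·0.6923 + 0.1·0.3077) ≈ 0.9252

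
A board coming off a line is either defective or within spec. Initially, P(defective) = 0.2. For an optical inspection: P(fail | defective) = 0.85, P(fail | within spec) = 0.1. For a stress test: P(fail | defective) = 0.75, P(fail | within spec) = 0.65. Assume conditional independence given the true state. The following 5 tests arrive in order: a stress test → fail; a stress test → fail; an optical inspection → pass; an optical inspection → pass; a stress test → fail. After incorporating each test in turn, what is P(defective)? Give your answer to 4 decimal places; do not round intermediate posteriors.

0.0106

Apply Bayes' rule sequentially, carrying P(defective) forward.
After a stress test='fail': P(defective) = 0.75·0.2000 / (0.75·0.2000 + 0.65·0.8000) ≈ 0.2239
After a stress test='fail': P(defective) = 0.75·0.2239 / (0.75·0.2239 + 0.65·0.7761) ≈ 0.2497
After an optical inspection='pass': P(defective) = 0.15·0.2497 / (0.15·0.2497 + 0.9·0.7503) ≈ 0.0526
After an optical inspection='pass': P(defective) = 0.15·0.0526 / (0.15·0.0526 + 0.9·0.9474) ≈ 0.0092
After a stress test='fail': P(defective) = 0.75·0.0092 / (0.75·0.0092 + 0.65·0.9908) ≈ 0.0106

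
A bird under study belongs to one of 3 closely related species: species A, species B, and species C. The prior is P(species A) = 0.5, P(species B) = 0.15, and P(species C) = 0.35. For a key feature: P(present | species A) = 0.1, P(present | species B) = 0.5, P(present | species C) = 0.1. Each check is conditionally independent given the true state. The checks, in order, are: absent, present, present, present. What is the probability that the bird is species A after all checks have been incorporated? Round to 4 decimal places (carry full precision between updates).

0.0444

After 'absent': normaliser = 0.9·0.5000 + 0.5·0.1500 + 0.9·0.3500; P(species A) ≈ 0.5357, P(species B) ≈ 0.0893, P(species C) ≈ 0.3750
After 'present': normaliser = 0.1·0.5357 + 0.5·0.0893 + 0.1·0.3750; P(species A) ≈ 0.3947, P(species B) ≈ 0.3289, P(species C) ≈ 0.2763
After 'present': normaliser = 0.1·0.3947 + 0.5·0.3289 + 0.1·0.2763; P(species A) ≈ 0.1705, P(species B) ≈ 0.7102, P(species C) ≈ 0.1193
After 'present': normaliser = 0.1·0.1705 + 0.5·0.7102 + 0.1·0.1193; P(species A) ≈ 0.0444, P(species B) ≈ 0.9246, P(species C) ≈ 0.0311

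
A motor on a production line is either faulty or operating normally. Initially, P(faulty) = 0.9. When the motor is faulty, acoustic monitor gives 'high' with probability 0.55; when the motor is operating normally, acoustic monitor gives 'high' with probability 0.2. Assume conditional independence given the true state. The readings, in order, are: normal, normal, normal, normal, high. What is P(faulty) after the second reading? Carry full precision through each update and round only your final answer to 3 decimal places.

0.740

After 'normal': P(faulty) = 0.45·0.9000 / (0.45·0.9000 + 0.8·0.1000) ≈ 0.8351
After 'normal': P(faulty) = 0.45·0.8351 / (0.45·0.8351 + 0.8·0.1649) ≈ 0.7401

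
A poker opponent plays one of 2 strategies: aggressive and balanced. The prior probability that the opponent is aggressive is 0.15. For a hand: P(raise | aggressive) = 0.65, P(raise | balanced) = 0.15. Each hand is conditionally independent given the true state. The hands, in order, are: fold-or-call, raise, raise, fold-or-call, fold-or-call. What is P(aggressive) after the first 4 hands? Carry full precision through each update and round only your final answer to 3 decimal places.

0.360

After 'fold-or-call': P(aggressive) = 0.35·0.1500 / (0.35·0.1500 + 0.85·0.8500) ≈ 0.0677
After 'raise': P(aggressive) = 0.65·0.0677 / (0.65·0.0677 + 0.15·0.9323) ≈ 0.2395
After 'raise': P(aggressive) = 0.65·0.2395 / (0.65·0.2395 + 0.15·0.7605) ≈ 0.5771
After 'fold-or-call': P(aggressive) = 0.35·0.5771 / (0.35·0.5771 + 0.85·0.4229) ≈ 0.3597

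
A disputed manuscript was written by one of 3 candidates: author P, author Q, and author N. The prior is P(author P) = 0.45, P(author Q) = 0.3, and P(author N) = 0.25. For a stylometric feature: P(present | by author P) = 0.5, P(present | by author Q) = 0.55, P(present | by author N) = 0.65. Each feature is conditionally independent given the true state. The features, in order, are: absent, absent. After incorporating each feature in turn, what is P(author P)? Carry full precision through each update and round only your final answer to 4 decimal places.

0.5518

After 'absent': normaliser = 0.5·0.4500 + 0.45·0.3000 + 0.35·0.2500; P(author P) ≈ 0.5028, P(author Q) ≈ 0.3017, P(author N) ≈ 0.1955
After 'absent': normaliser = 0.5·0.5028 + 0.45·0.3017 + 0.35·0.1955; P(author P) ≈ 0.5518, P(author Q) ≈ 0.2980, P(author N) ≈ 0.1502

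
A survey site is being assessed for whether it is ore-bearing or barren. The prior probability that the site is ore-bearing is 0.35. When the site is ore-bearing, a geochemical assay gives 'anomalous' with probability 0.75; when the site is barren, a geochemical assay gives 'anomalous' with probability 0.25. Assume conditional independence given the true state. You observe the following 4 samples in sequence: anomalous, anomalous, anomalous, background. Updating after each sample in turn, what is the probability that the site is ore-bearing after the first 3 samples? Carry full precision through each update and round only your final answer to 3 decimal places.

0.936

Each posterior becomes the prior for the next update.
After 'anomalous': P(ore) = 0.75·0.3500 / (0.75·0.3500 + 0.25·0.6500) ≈ 0.6176
After 'anomalous': P(ore) = 0.75·0.6176 / (0.75·0.6176 + 0.25·0.3824) ≈ 0.8289
After 'anomalous': P(ore) = 0.75·0.8289 / (0.75·0.8289 + 0.25·0.1711) ≈ 0.9356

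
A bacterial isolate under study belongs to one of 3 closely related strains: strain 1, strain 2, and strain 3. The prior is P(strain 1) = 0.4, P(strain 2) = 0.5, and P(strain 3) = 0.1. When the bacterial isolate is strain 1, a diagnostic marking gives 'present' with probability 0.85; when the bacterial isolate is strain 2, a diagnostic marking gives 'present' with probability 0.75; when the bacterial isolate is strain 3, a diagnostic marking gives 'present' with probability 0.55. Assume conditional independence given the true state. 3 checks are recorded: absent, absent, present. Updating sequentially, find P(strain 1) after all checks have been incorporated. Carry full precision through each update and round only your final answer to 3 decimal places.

0.181

After 'absent': normaliser = 0.15·0.4000 + 0.25·0.5000 + 0.45·0.1000; P(strain 1) ≈ 0.2609, P(strain 2) ≈ 0.5435, P(strain 3) ≈ 0.1957
After 'absent': normaliser = 0.15·0.2609 + 0.25·0.5435 + 0.45·0.1957; P(strain 1) ≈ 0.1488, P(strain 2) ≈ 0.5165, P(strain 3) ≈ 0.3347
After 'present': normaliser = 0.85·0.1488 + 0.75·0.5165 + 0.55·0.3347; P(strain 1) ≈ 0.1812, P(strain 2) ≈ 0.5551, P(strain 3) ≈ 0.2638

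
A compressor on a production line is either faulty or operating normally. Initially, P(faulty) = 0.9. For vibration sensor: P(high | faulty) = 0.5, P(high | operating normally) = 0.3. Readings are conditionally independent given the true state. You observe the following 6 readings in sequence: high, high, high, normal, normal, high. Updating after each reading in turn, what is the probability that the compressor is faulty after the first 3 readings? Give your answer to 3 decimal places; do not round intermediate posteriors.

0.977

Apply Bayes' rule sequentially, carrying P(faulty) forward.
After 'high': P(faulty) = 0.5·0.9000 / (0.5·0.9000 + 0.3·0.1000) ≈ 0.9375
After 'high': P(faulty) = 0.5·0.9375 / (0.5·0.9375 + 0.3·0.0625) ≈ 0.9615
After 'high': P(faulty) = 0.5·0.9615 / (0.5·0.9615 + 0.3·0.0385) ≈ 0.9766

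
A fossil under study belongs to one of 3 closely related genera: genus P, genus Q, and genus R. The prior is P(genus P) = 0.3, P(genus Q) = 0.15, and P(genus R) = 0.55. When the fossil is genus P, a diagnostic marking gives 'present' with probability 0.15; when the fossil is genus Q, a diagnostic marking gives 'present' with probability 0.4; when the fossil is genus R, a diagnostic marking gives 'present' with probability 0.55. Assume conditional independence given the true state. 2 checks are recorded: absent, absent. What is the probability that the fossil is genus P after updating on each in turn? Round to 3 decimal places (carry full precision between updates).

Apply Bayes' rule sequentially, carrying P(genus P) forward.
After 'absent': normaliser = 0.85·0.3000 + 0.6·0.1500 + 0.45·0.5500; P(genus P) ≈ 0.4304, P(genus Q) ≈ 0.1519, P(genus R) ≈ 0.4177
After 'absent': normaliser = 0.85·0.4304 + 0.6·0.1519 + 0.45·0.4177; P(genus P) ≈ 0.5672, P(genus Q) ≈ 0.1413, P(genus R) ≈ 0.2915

0.567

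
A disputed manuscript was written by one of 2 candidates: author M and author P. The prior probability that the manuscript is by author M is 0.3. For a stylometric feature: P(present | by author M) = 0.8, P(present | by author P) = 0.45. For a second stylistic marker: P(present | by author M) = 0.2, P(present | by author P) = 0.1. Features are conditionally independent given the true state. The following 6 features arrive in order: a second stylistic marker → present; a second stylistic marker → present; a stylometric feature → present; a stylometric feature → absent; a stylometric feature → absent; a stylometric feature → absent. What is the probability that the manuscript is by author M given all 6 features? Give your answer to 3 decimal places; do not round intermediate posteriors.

After a second stylistic marker='present': P(author M) = 0.2·0.3000 / (0.2·0.3000 + 0.1·0.7000) ≈ 0.4615
After a second stylistic marker='present': P(author M) = 0.2·0.4615 / (0.2·0.4615 + 0.1·0.5385) ≈ 0.6316
After a stylometric feature='present': P(author M) = 0.8·0.6316 / (0.8·0.6316 + 0.45·0.3684) ≈ 0.7529
After a stylometric feature='absent': P(author M) = 0.2·0.7529 / (0.2·0.7529 + 0.55·0.2471) ≈ 0.5257
After a stylometric feature='absent': P(author M) = 0.2·0.5257 / (0.2·0.5257 + 0.55·0.4743) ≈ 0.2872
After a stylometric feature='absent': P(author M) = 0.2·0.2872 / (0.2·0.2872 + 0.55·0.7128) ≈ 0.1278

0.128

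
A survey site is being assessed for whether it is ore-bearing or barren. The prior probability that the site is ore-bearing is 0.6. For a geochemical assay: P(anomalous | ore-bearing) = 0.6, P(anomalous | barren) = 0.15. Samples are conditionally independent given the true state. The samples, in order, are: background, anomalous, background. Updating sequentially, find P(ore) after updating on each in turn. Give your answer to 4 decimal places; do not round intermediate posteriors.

0.5706

After 'background': P(ore) = 0.4·0.6000 / (0.4·0.6000 + 0.85·0.4000) ≈ 0.4138
After 'anomalous': P(ore) = 0.6·0.4138 / (0.6·0.4138 + 0.15·0.5862) ≈ 0.7385
After 'background': P(ore) = 0.4·0.7385 / (0.4·0.7385 + 0.85·0.2615) ≈ 0.5706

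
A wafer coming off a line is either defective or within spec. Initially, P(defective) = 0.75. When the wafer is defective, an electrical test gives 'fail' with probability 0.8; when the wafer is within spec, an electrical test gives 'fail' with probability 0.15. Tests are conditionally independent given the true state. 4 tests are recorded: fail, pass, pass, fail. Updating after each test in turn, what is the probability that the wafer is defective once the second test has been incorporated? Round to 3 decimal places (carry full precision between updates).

After 'fail': P(defective) = 0.8·0.7500 / (0.8·0.7500 + 0.15·0.2500) ≈ 0.9412
After 'pass': P(defective) = 0.2·0.9412 / (0.2·0.9412 + 0.85·0.0588) ≈ 0.7901

0.790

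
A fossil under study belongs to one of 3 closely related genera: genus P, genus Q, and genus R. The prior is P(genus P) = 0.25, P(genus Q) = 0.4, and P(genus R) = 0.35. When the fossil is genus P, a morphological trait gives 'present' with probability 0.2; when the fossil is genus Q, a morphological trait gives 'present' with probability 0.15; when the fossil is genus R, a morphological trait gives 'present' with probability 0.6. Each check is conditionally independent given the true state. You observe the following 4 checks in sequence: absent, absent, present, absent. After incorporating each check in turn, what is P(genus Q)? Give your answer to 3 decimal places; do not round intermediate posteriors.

After 'absent': normaliser = 0.8·0.2500 + 0.85·0.4000 + 0.4·0.3500; P(genus P) ≈ 0.2941, P(genus Q) ≈ 0.5000, P(genus R) ≈ 0.2059
After 'absent': normaliser = 0.8·0.2941 + 0.85·0.5000 + 0.4·0.2059; P(genus P) ≈ 0.3168, P(genus Q) ≈ 0.5723, P(genus R) ≈ 0.1109
After 'present': normaliser = 0.2·0.3168 + 0.15·0.5723 + 0.6·0.1109; P(genus P) ≈ 0.2937, P(genus Q) ≈ 0.3979, P(genus R) ≈ 0.3084
After 'absent': normaliser = 0.8·0.2937 + 0.85·0.3979 + 0.4·0.3084; P(genus P) ≈ 0.3373, P(genus Q) ≈ 0.4856, P(genus R) ≈ 0.1771

0.486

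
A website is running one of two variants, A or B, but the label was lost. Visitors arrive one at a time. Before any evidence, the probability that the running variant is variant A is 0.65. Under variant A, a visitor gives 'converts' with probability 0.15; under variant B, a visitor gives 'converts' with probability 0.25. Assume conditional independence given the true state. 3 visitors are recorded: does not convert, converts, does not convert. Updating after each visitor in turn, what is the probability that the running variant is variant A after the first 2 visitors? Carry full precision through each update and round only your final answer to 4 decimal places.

After 'does not convert': P(A) = 0.85·0.6500 / (0.85·0.6500 + 0.75·0.3500) ≈ 0.6779
After 'converts': P(A) = 0.15·0.6779 / (0.15·0.6779 + 0.25·0.3221) ≈ 0.5581

0.5581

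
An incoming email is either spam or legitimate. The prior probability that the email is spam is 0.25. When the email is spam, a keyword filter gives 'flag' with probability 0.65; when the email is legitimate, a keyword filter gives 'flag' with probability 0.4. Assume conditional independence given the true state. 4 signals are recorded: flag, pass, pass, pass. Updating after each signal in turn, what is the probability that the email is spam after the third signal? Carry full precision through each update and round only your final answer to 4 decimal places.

0.1556

After 'flag': P(spam) = 0.65·0.2500 / (0.65·0.2500 + 0.4·0.7500) ≈ 0.3514
After 'pass': P(spam) = 0.35·0.3514 / (0.35·0.3514 + 0.6·0.6486) ≈ 0.2401
After 'pass': P(spam) = 0.35·0.2401 / (0.35·0.2401 + 0.6·0.7599) ≈ 0.1556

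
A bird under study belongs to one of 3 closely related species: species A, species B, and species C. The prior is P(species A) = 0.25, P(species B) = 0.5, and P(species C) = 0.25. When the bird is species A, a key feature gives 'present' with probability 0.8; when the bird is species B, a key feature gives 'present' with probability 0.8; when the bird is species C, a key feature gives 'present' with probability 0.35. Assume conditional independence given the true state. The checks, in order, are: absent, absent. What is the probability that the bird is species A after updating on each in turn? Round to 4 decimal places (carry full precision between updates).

0.0737

Apply Bayes' rule sequentially, carrying P(species A) forward.
After 'absent': normaliser = 0.2·0.2500 + 0.2·0.5000 + 0.65·0.2500; P(species A) ≈ 0.1600, P(species B) ≈ 0.3200, P(species C) ≈ 0.5200
After 'absent': normaliser = 0.2·0.1600 + 0.2·0.3200 + 0.65·0.5200; P(species A) ≈ 0.0737, P(species B) ≈ 0.1475, P(species C) ≈ 0.7788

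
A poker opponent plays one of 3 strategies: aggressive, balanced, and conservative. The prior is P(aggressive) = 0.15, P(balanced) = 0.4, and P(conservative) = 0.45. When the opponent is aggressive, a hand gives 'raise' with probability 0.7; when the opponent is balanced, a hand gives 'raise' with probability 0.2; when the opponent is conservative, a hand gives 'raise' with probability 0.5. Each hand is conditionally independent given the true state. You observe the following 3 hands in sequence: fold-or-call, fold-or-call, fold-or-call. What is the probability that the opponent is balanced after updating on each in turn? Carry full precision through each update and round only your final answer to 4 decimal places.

0.7725

Each posterior becomes the prior for the next update.
After 'fold-or-call': normaliser = 0.3·0.1500 + 0.8·0.4000 + 0.5·0.4500; P(aggressive) ≈ 0.0763, P(balanced) ≈ 0.5424, P(conservative) ≈ 0.3814
After 'fold-or-call': normaliser = 0.3·0.0763 + 0.8·0.5424 + 0.5·0.3814; P(aggressive) ≈ 0.0353, P(balanced) ≈ 0.6702, P(conservative) ≈ 0.2945
After 'fold-or-call': normaliser = 0.3·0.0353 + 0.8·0.6702 + 0.5·0.2945; P(aggressive) ≈ 0.0153, P(balanced) ≈ 0.7725, P(conservative) ≈ 0.2122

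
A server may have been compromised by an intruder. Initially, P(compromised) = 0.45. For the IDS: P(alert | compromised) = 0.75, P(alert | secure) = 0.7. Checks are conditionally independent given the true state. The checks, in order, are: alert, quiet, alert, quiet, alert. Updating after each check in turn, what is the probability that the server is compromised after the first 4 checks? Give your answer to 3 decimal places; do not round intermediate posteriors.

After 'alert': P(compromised) = 0.75·0.4500 / (0.75·0.4500 + 0.7·0.5500) ≈ 0.4671
After 'quiet': P(compromised) = 0.25·0.4671 / (0.25·0.4671 + 0.3·0.5329) ≈ 0.4221
After 'alert': P(compromised) = 0.75·0.4221 / (0.75·0.4221 + 0.7·0.5779) ≈ 0.4391
After 'quiet': P(compromised) = 0.25·0.4391 / (0.25·0.4391 + 0.3·0.5609) ≈ 0.3948

0.395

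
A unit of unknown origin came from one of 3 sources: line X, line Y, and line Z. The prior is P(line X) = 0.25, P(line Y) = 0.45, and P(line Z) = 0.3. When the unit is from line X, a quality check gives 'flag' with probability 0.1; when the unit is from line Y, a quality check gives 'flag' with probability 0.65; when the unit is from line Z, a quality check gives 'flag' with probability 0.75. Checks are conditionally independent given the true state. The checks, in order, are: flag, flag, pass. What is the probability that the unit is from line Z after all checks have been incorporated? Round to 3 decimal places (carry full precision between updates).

After 'flag': normaliser = 0.1·0.2500 + 0.65·0.4500 + 0.75·0.3000; P(line X) ≈ 0.0461, P(line Y) ≈ 0.5392, P(line Z) ≈ 0.4147
After 'flag': normaliser = 0.1·0.0461 + 0.65·0.5392 + 0.75·0.4147; P(line X) ≈ 0.0069, P(line Y) ≈ 0.5261, P(line Z) ≈ 0.4670
After 'pass': normaliser = 0.9·0.0069 + 0.35·0.5261 + 0.25·0.4670; P(line X) ≈ 0.0203, P(line Y) ≈ 0.5996, P(line Z) ≈ 0.3801

0.380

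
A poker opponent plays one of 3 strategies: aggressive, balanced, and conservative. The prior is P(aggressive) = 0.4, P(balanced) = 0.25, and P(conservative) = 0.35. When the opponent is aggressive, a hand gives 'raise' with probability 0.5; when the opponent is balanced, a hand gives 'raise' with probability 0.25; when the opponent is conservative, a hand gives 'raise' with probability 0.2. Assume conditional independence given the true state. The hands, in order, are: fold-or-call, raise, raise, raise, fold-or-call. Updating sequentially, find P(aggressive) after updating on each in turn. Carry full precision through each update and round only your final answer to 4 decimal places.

After 'fold-or-call': normaliser = 0.5·0.4000 + 0.75·0.2500 + 0.8·0.3500; P(aggressive) ≈ 0.2996, P(balanced) ≈ 0.2809, P(conservative) ≈ 0.4195
After 'raise': normaliser = 0.5·0.2996 + 0.25·0.2809 + 0.2·0.4195; P(aggressive) ≈ 0.4929, P(balanced) ≈ 0.2311, P(conservative) ≈ 0.2760
After 'raise': normaliser = 0.5·0.4929 + 0.25·0.2311 + 0.2·0.2760; P(aggressive) ≈ 0.6857, P(balanced) ≈ 0.1607, P(conservative) ≈ 0.1536
After 'raise': normaliser = 0.5·0.6857 + 0.25·0.1607 + 0.2·0.1536; P(aggressive) ≈ 0.8286, P(balanced) ≈ 0.0971, P(conservative) ≈ 0.0742
After 'fold-or-call': normaliser = 0.5·0.8286 + 0.75·0.0971 + 0.8·0.0742; P(aggressive) ≈ 0.7581, P(balanced) ≈ 0.1333, P(conservative) ≈ 0.1087

0.7581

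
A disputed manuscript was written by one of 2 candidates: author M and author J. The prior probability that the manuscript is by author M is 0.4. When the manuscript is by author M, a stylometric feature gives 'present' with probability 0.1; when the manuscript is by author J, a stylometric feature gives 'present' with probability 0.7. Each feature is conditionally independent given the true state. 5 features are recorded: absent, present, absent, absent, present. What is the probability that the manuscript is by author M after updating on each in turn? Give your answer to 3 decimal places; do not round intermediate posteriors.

Apply Bayes' rule sequentially, carrying P(author M) forward.
After 'absent': P(author M) = 0.9·0.4000 / (0.9·0.4000 + 0.3·0.6000) ≈ 0.6667
After 'present': P(author M) = 0.1·0.6667 / (0.1·0.6667 + 0.7·0.3333) ≈ 0.2222
After 'absent': P(author M) = 0.9·0.2222 / (0.9·0.2222 + 0.3·0.7778) ≈ 0.4615
After 'absent': P(author M) = 0.9·0.4615 / (0.9·0.4615 + 0.3·0.5385) ≈ 0.7200
After 'present': P(author M) = 0.1·0.7200 / (0.1·0.7200 + 0.7·0.2800) ≈ 0.2687

0.269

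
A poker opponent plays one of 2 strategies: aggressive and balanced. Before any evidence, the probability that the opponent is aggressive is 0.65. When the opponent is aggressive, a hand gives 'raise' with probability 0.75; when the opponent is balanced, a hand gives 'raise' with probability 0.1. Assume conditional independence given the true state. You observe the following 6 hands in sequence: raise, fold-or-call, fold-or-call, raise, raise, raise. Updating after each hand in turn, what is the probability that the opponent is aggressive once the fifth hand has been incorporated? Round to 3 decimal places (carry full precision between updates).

After 'raise': P(aggressive) = 0.75·0.6500 / (0.75·0.6500 + 0.1·0.3500) ≈ 0.9330
After 'fold-or-call': P(aggressive) = 0.25·0.9330 / (0.25·0.9330 + 0.9·0.0670) ≈ 0.7946
After 'fold-or-call': P(aggressive) = 0.25·0.7946 / (0.25·0.7946 + 0.9·0.2054) ≈ 0.5180
After 'raise': P(aggressive) = 0.75·0.5180 / (0.75·0.5180 + 0.1·0.4820) ≈ 0.8896
After 'raise': P(aggressive) = 0.75·0.8896 / (0.75·0.8896 + 0.1·0.1104) ≈ 0.9837

0.984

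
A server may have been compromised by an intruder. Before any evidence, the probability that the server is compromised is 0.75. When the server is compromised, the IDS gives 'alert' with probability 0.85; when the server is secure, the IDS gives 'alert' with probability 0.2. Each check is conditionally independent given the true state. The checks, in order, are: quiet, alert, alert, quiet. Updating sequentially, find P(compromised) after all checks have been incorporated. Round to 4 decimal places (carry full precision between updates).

Each posterior becomes the prior for the next update.
After 'quiet': P(compromised) = 0.15·0.7500 / (0.15·0.7500 + 0.8·0.2500) ≈ 0.3600
After 'alert': P(compromised) = 0.85·0.3600 / (0.85·0.3600 + 0.2·0.6400) ≈ 0.7051
After 'alert': P(compromised) = 0.85·0.7051 / (0.85·0.7051 + 0.2·0.2949) ≈ 0.9104
After 'quiet': P(compromised) = 0.15·0.9104 / (0.15·0.9104 + 0.8·0.0896) ≈ 0.6558

0.6558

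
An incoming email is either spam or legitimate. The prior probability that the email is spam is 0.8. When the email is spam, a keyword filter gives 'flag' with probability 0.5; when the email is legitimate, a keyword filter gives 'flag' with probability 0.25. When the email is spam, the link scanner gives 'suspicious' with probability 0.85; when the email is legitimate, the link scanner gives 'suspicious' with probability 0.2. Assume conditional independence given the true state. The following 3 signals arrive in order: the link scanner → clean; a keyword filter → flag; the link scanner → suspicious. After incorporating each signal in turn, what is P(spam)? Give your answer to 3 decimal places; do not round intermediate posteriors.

After the link scanner='clean': P(spam) = 0.15·0.8000 / (0.15·0.8000 + 0.8·0.2000) ≈ 0.4286
After a keyword filter='flag': P(spam) = 0.5·0.4286 / (0.5·0.4286 + 0.25·0.5714) ≈ 0.6000
After the link scanner='suspicious': P(spam) = 0.85·0.6000 / (0.85·0.6000 + 0.2·0.4000) ≈ 0.8644

0.864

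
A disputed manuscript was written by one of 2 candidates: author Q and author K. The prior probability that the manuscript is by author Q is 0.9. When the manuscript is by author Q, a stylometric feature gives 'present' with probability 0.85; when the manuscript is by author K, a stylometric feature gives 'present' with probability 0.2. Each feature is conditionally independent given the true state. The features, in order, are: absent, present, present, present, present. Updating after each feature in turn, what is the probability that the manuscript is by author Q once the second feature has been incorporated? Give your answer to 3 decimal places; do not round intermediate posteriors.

After 'absent': P(author Q) = 0.15·0.9000 / (0.15·0.9000 + 0.8·0.1000) ≈ 0.6279
After 'present': P(author Q) = 0.85·0.6279 / (0.85·0.6279 + 0.2·0.3721) ≈ 0.8776

0.878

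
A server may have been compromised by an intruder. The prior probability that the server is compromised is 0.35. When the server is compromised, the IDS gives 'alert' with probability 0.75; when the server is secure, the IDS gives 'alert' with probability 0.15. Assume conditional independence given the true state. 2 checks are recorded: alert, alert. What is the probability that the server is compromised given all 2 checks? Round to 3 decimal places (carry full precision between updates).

After 'alert': P(compromised) = 0.75·0.3500 / (0.75·0.3500 + 0.15·0.6500) ≈ 0.7292
After 'alert': P(compromised) = 0.75·0.7292 / (0.75·0.7292 + 0.15·0.2708) ≈ 0.9309

0.931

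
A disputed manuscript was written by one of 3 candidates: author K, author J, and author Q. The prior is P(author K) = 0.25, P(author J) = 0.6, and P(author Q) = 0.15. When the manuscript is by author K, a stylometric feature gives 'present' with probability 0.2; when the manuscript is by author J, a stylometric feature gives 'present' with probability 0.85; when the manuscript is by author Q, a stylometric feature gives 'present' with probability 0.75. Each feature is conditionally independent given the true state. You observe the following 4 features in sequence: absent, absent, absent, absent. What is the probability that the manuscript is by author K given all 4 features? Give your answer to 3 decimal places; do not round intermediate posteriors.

After 'absent': normaliser = 0.8·0.2500 + 0.15·0.6000 + 0.25·0.1500; P(author K) ≈ 0.6107, P(author J) ≈ 0.2748, P(author Q) ≈ 0.1145
After 'absent': normaliser = 0.8·0.6107 + 0.15·0.2748 + 0.25·0.1145; P(author K) ≈ 0.8749, P(author J) ≈ 0.0738, P(author Q) ≈ 0.0513
After 'absent': normaliser = 0.8·0.8749 + 0.15·0.0738 + 0.25·0.0513; P(author K) ≈ 0.9670, P(author J) ≈ 0.0153, P(author Q) ≈ 0.0177
After 'absent': normaliser = 0.8·0.9670 + 0.15·0.0153 + 0.25·0.0177; P(author K) ≈ 0.9914, P(author J) ≈ 0.0029, P(author Q) ≈ 0.0057

0.991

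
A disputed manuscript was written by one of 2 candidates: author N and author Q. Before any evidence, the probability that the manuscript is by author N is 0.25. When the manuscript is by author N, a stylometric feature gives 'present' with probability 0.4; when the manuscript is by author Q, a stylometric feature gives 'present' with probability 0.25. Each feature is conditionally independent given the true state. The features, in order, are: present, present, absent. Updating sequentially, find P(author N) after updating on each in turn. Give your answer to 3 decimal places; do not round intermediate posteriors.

After 'present': P(author N) = 0.4·0.2500 / (0.4·0.2500 + 0.25·0.7500) ≈ 0.3478
After 'present': P(author N) = 0.4·0.3478 / (0.4·0.3478 + 0.25·0.6522) ≈ 0.4604
After 'absent': P(author N) = 0.6·0.4604 / (0.6·0.4604 + 0.75·0.5396) ≈ 0.4057

0.406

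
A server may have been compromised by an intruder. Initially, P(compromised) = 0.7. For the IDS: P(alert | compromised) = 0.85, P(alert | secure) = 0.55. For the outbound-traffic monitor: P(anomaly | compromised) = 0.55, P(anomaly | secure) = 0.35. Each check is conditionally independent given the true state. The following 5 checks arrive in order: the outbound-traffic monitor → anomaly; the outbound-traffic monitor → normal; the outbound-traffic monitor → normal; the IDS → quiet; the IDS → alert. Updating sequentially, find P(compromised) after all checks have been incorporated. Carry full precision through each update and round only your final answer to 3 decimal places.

0.475

After the outbound-traffic monitor='anomaly': P(compromised) = 0.55·0.7000 / (0.55·0.7000 + 0.35·0.3000) ≈ 0.7857
After the outbound-traffic monitor='normal': P(compromised) = 0.45·0.7857 / (0.45·0.7857 + 0.65·0.2143) ≈ 0.7174
After the outbound-traffic monitor='normal': P(compromised) = 0.45·0.7174 / (0.45·0.7174 + 0.65·0.2826) ≈ 0.6373
After the IDS='quiet': P(compromised) = 0.15·0.6373 / (0.15·0.6373 + 0.45·0.3627) ≈ 0.3694
After the IDS='alert': P(compromised) = 0.85·0.3694 / (0.85·0.3694 + 0.55·0.6306) ≈ 0.4752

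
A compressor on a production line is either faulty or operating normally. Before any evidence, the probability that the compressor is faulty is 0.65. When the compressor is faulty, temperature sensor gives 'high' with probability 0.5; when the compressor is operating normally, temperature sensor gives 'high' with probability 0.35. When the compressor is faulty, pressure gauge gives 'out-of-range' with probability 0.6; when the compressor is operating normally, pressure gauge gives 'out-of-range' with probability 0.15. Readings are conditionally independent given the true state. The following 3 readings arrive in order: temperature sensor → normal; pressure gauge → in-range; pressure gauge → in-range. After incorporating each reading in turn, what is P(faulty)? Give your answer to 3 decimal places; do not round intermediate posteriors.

After temperature sensor='normal': P(faulty) = 0.5·0.6500 / (0.5·0.6500 + 0.65·0.3500) ≈ 0.5882
After pressure gauge='in-range': P(faulty) = 0.4·0.5882 / (0.4·0.5882 + 0.85·0.4118) ≈ 0.4020
After pressure gauge='in-range': P(faulty) = 0.4·0.4020 / (0.4·0.4020 + 0.85·0.5980) ≈ 0.2403

0.240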